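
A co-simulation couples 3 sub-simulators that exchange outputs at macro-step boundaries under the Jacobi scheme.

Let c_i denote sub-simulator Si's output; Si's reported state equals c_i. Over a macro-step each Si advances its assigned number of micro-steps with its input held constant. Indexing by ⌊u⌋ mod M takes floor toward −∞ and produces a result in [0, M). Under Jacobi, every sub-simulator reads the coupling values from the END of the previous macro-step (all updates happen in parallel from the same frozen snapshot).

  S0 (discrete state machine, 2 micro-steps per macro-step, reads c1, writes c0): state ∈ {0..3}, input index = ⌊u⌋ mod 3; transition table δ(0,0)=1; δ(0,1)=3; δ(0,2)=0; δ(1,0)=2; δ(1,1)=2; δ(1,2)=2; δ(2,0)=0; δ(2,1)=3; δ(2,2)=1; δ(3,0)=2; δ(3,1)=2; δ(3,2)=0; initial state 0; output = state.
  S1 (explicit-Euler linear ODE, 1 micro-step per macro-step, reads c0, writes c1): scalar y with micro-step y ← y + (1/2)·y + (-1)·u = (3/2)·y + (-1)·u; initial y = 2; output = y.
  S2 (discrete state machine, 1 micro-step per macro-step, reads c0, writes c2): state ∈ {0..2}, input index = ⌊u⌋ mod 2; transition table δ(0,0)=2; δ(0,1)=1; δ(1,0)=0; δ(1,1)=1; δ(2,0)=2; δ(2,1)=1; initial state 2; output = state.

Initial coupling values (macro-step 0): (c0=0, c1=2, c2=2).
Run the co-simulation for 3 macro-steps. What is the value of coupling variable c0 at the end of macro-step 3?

macro 1: S0 reads c1=2 → after 2×micro: 0; S1 reads c0=0 → after 1×micro: 3; S2 reads c0=0 → after 1×micro: 2 ⇒ (c0=0, c1=3, c2=2)
macro 2: S0 reads c1=3 → after 2×micro: 2; S1 reads c0=0 → after 1×micro: 9/2; S2 reads c0=0 → after 1×micro: 2 ⇒ (c0=2, c1=9/2, c2=2)
macro 3: S0 reads c1=9/2 → after 2×micro: 2; S1 reads c0=2 → after 1×micro: 19/4; S2 reads c0=2 → after 1×micro: 2 ⇒ (c0=2, c1=19/4, c2=2)

c0 at macro-step 3 = 2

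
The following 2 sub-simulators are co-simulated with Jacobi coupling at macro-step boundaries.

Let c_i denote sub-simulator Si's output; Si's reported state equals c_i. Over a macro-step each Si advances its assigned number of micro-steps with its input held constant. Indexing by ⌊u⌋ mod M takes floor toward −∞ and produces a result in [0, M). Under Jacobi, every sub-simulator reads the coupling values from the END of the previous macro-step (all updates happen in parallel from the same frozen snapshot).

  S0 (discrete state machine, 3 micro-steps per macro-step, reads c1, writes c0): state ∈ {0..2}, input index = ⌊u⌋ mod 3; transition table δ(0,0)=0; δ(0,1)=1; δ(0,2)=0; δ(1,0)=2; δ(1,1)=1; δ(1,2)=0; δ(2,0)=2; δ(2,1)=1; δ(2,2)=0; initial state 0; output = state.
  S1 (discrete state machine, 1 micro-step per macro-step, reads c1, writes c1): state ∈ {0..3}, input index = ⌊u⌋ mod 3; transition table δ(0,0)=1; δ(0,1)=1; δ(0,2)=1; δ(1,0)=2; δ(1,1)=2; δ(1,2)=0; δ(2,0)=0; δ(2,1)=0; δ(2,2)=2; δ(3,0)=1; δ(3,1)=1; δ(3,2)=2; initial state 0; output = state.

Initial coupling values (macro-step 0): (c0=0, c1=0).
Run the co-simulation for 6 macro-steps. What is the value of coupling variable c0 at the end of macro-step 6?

c0 at macro-step 6 = 0

macro 1: S0 reads c1=0 → after 3×micro: 0; S1 reads c1=0 → after 1×micro: 1 ⇒ (c0=0, c1=1)
macro 2: S0 reads c1=1 → after 3×micro: 1; S1 reads c1=1 → after 1×micro: 2 ⇒ (c0=1, c1=2)
macro 3: S0 reads c1=2 → after 3×micro: 0; S1 reads c1=2 → after 1×micro: 2 ⇒ (c0=0, c1=2)
macro 4: S0 reads c1=2 → after 3×micro: 0; S1 reads c1=2 → after 1×micro: 2 ⇒ (c0=0, c1=2)
macro 5: S0 reads c1=2 → after 3×micro: 0; S1 reads c1=2 → after 1×micro: 2 ⇒ (c0=0, c1=2)
macro 6: S0 reads c1=2 → after 3×micro: 0; S1 reads c1=2 → after 1×micro: 2 ⇒ (c0=0, c1=2)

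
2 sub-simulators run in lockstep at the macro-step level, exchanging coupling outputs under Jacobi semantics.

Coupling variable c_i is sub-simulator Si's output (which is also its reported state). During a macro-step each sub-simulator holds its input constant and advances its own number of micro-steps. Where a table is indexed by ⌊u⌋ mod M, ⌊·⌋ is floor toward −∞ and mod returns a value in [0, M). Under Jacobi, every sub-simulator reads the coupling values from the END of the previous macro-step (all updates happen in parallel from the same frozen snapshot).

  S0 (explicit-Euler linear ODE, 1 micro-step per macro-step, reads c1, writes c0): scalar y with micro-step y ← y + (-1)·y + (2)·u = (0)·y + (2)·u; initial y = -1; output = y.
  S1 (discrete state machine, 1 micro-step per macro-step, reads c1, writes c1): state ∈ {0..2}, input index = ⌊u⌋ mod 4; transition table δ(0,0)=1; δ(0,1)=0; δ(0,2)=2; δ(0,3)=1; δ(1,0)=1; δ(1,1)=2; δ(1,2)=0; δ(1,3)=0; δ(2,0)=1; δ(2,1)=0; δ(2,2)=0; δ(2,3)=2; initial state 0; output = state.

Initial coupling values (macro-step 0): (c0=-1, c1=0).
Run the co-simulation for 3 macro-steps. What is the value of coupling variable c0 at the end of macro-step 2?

macro 1: S0 reads c1=0 → after 1×micro: 0; S1 reads c1=0 → after 1×micro: 1 ⇒ (c0=0, c1=1)
macro 2: S0 reads c1=1 → after 1×micro: 2; S1 reads c1=1 → after 1×micro: 2 ⇒ (c0=2, c1=2)
macro 3: S0 reads c1=2 → after 1×micro: 4; S1 reads c1=2 → after 1×micro: 0 ⇒ (c0=4, c1=0)

c0 at macro-step 2 = 2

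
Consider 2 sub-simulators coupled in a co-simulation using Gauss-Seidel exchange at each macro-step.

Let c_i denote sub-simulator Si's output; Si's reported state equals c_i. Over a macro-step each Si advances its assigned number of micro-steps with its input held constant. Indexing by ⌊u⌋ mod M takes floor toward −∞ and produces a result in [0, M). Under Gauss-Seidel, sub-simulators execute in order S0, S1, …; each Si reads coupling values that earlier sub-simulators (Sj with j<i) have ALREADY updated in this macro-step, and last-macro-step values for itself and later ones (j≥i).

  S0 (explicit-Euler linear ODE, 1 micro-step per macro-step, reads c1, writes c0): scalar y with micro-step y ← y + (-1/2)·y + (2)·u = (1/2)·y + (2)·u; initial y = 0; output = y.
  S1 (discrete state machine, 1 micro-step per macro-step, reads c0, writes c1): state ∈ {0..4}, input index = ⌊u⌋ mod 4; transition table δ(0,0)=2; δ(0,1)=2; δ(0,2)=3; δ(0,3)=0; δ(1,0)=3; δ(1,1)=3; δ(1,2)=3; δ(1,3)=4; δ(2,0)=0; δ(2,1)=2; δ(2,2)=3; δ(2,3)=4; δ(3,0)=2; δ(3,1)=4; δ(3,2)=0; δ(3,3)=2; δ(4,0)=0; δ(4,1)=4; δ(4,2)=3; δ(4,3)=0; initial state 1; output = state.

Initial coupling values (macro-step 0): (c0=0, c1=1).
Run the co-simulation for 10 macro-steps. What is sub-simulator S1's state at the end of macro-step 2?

macro 1: S0 reads c1=1 → after 1×micro: 2; S1 reads c0=2 → after 1×micro: 3 ⇒ (c0=2, c1=3)
macro 2: S0 reads c1=3 → after 1×micro: 7; S1 reads c0=7 → after 1×micro: 2 ⇒ (c0=7, c1=2)
macro 3: S0 reads c1=2 → after 1×micro: 15/2; S1 reads c0=15/2 → after 1×micro: 4 ⇒ (c0=15/2, c1=4)
macro 4: S0 reads c1=4 → after 1×micro: 47/4; S1 reads c0=47/4 → after 1×micro: 0 ⇒ (c0=47/4, c1=0)
macro 5: S0 reads c1=0 → after 1×micro: 47/8; S1 reads c0=47/8 → after 1×micro: 2 ⇒ (c0=47/8, c1=2)
macro 6: S0 reads c1=2 → after 1×micro: 111/16; S1 reads c0=111/16 → after 1×micro: 3 ⇒ (c0=111/16, c1=3)
macro 7: S0 reads c1=3 → after 1×micro: 303/32; S1 reads c0=303/32 → after 1×micro: 4 ⇒ (c0=303/32, c1=4)
macro 8: S0 reads c1=4 → after 1×micro: 815/64; S1 reads c0=815/64 → after 1×micro: 0 ⇒ (c0=815/64, c1=0)
macro 9: S0 reads c1=0 → after 1×micro: 815/128; S1 reads c0=815/128 → after 1×micro: 3 ⇒ (c0=815/128, c1=3)
macro 10: S0 reads c1=3 → after 1×micro: 2351/256; S1 reads c0=2351/256 → after 1×micro: 4 ⇒ (c0=2351/256, c1=4)

S1 state at macro-step 2 = 2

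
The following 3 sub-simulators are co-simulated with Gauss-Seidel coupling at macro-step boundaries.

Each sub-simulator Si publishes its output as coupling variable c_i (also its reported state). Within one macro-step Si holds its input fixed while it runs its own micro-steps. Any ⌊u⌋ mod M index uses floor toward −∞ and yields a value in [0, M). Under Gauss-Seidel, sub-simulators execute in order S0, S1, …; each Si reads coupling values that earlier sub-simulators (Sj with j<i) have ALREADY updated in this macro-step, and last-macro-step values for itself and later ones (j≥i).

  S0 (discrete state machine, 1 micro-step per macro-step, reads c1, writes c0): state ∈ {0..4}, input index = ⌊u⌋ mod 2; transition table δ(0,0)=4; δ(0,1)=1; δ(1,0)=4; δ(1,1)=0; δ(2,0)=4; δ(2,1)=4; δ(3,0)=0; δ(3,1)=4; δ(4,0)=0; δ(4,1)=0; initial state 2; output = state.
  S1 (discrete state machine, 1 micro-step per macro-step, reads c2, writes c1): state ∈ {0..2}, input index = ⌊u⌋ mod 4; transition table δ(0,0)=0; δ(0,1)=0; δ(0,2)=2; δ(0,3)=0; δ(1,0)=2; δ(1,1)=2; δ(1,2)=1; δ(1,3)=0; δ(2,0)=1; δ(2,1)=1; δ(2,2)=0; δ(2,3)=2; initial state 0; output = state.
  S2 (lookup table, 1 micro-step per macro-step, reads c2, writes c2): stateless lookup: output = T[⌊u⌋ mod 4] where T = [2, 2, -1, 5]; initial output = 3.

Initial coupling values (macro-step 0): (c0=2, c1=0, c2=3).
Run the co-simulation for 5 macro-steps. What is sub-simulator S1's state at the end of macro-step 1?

S1 state at macro-step 1 = 0

macro 1: S0 reads c1=0 → after 1×micro: 4; S1 reads c2=3 → after 1×micro: 0; S2 reads c2=3 → after 1×micro: 5 ⇒ (c0=4, c1=0, c2=5)
macro 2: S0 reads c1=0 → after 1×micro: 0; S1 reads c2=5 → after 1×micro: 0; S2 reads c2=5 → after 1×micro: 2 ⇒ (c0=0, c1=0, c2=2)
macro 3: S0 reads c1=0 → after 1×micro: 4; S1 reads c2=2 → after 1×micro: 2; S2 reads c2=2 → after 1×micro: -1 ⇒ (c0=4, c1=2, c2=-1)
macro 4: S0 reads c1=2 → after 1×micro: 0; S1 reads c2=-1 → after 1×micro: 2; S2 reads c2=-1 → after 1×micro: 5 ⇒ (c0=0, c1=2, c2=5)
macro 5: S0 reads c1=2 → after 1×micro: 4; S1 reads c2=5 → after 1×micro: 1; S2 reads c2=5 → after 1×micro: 2 ⇒ (c0=4, c1=1, c2=2)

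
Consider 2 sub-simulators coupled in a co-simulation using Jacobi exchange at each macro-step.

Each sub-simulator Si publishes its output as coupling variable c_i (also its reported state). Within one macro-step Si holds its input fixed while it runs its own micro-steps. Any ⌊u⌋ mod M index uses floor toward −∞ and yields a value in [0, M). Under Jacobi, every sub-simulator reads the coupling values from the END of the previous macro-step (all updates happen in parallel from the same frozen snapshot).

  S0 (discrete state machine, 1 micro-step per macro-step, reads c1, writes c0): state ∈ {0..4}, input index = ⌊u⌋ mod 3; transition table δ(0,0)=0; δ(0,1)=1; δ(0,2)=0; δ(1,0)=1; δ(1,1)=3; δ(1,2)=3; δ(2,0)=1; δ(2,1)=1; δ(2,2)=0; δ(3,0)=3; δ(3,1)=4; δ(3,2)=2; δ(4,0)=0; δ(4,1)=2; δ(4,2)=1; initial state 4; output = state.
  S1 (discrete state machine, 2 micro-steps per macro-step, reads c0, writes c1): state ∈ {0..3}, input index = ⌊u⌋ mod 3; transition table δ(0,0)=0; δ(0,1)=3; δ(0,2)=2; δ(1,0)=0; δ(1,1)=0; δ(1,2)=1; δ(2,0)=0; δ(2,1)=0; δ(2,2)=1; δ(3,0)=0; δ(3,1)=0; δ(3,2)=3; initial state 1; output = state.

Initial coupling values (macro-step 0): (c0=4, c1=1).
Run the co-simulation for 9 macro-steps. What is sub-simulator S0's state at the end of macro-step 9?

macro 1: S0 reads c1=1 → after 1×micro: 2; S1 reads c0=4 → after 2×micro: 3 ⇒ (c0=2, c1=3)
macro 2: S0 reads c1=3 → after 1×micro: 1; S1 reads c0=2 → after 2×micro: 3 ⇒ (c0=1, c1=3)
macro 3: S0 reads c1=3 → after 1×micro: 1; S1 reads c0=1 → after 2×micro: 3 ⇒ (c0=1, c1=3)
macro 4: S0 reads c1=3 → after 1×micro: 1; S1 reads c0=1 → after 2×micro: 3 ⇒ (c0=1, c1=3)
macro 5: S0 reads c1=3 → after 1×micro: 1; S1 reads c0=1 → after 2×micro: 3 ⇒ (c0=1, c1=3)
macro 6: S0 reads c1=3 → after 1×micro: 1; S1 reads c0=1 → after 2×micro: 3 ⇒ (c0=1, c1=3)
macro 7: S0 reads c1=3 → after 1×micro: 1; S1 reads c0=1 → after 2×micro: 3 ⇒ (c0=1, c1=3)
macro 8: S0 reads c1=3 → after 1×micro: 1; S1 reads c0=1 → after 2×micro: 3 ⇒ (c0=1, c1=3)
macro 9: S0 reads c1=3 → after 1×micro: 1; S1 reads c0=1 → after 2×micro: 3 ⇒ (c0=1, c1=3)

S0 state at macro-step 9 = 1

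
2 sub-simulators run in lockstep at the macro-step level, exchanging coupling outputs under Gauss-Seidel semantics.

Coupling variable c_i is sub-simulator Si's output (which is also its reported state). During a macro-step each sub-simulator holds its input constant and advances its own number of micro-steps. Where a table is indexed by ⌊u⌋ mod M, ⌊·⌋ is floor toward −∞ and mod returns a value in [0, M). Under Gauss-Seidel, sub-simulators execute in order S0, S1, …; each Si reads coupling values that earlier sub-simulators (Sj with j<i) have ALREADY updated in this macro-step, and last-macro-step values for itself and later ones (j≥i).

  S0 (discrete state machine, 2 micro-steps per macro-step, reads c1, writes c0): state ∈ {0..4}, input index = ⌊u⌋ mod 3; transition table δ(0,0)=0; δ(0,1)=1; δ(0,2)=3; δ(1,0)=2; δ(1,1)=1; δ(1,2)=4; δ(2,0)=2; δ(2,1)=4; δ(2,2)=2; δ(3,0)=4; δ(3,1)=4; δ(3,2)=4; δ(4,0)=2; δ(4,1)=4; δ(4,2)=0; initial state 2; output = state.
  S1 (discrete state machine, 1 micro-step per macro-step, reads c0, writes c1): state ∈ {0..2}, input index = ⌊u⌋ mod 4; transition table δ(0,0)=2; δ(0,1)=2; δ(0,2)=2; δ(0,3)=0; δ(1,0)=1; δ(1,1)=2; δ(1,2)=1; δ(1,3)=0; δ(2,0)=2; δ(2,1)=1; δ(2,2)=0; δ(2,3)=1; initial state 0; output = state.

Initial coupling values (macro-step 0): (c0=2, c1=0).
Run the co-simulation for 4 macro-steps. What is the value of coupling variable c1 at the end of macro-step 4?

macro 1: S0 reads c1=0 → after 2×micro: 2; S1 reads c0=2 → after 1×micro: 2 ⇒ (c0=2, c1=2)
macro 2: S0 reads c1=2 → after 2×micro: 2; S1 reads c0=2 → after 1×micro: 0 ⇒ (c0=2, c1=0)
macro 3: S0 reads c1=0 → after 2×micro: 2; S1 reads c0=2 → after 1×micro: 2 ⇒ (c0=2, c1=2)
macro 4: S0 reads c1=2 → after 2×micro: 2; S1 reads c0=2 → after 1×micro: 0 ⇒ (c0=2, c1=0)

c1 at macro-step 4 = 0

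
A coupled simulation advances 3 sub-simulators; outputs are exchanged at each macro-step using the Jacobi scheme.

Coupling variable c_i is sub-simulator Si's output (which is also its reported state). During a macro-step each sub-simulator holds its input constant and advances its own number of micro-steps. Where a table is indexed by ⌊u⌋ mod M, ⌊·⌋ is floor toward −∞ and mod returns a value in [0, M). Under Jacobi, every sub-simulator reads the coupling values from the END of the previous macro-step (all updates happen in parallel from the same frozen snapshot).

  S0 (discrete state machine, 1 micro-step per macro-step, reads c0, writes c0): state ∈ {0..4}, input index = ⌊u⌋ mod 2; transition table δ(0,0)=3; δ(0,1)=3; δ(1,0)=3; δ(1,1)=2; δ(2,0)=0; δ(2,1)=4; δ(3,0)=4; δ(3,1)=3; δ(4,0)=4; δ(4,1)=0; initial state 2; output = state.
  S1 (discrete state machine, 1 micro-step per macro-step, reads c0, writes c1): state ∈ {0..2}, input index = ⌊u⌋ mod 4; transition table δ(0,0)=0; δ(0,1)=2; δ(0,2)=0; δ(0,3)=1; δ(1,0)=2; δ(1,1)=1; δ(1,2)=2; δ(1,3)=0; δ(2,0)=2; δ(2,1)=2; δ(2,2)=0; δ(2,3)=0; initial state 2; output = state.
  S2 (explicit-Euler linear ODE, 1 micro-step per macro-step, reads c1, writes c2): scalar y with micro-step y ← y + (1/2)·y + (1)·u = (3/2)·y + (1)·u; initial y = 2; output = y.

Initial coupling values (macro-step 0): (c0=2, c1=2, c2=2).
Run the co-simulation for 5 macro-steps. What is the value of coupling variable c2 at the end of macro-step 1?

macro 1: S0 reads c0=2 → after 1×micro: 0; S1 reads c0=2 → after 1×micro: 0; S2 reads c1=2 → after 1×micro: 5 ⇒ (c0=0, c1=0, c2=5)
macro 2: S0 reads c0=0 → after 1×micro: 3; S1 reads c0=0 → after 1×micro: 0; S2 reads c1=0 → after 1×micro: 15/2 ⇒ (c0=3, c1=0, c2=15/2)
macro 3: S0 reads c0=3 → after 1×micro: 3; S1 reads c0=3 → after 1×micro: 1; S2 reads c1=0 → after 1×micro: 45/4 ⇒ (c0=3, c1=1, c2=45/4)
macro 4: S0 reads c0=3 → after 1×micro: 3; S1 reads c0=3 → after 1×micro: 0; S2 reads c1=1 → after 1×micro: 143/8 ⇒ (c0=3, c1=0, c2=143/8)
macro 5: S0 reads c0=3 → after 1×micro: 3; S1 reads c0=3 → after 1×micro: 1; S2 reads c1=0 → after 1×micro: 429/16 ⇒ (c0=3, c1=1, c2=429/16)

c2 at macro-step 1 = 5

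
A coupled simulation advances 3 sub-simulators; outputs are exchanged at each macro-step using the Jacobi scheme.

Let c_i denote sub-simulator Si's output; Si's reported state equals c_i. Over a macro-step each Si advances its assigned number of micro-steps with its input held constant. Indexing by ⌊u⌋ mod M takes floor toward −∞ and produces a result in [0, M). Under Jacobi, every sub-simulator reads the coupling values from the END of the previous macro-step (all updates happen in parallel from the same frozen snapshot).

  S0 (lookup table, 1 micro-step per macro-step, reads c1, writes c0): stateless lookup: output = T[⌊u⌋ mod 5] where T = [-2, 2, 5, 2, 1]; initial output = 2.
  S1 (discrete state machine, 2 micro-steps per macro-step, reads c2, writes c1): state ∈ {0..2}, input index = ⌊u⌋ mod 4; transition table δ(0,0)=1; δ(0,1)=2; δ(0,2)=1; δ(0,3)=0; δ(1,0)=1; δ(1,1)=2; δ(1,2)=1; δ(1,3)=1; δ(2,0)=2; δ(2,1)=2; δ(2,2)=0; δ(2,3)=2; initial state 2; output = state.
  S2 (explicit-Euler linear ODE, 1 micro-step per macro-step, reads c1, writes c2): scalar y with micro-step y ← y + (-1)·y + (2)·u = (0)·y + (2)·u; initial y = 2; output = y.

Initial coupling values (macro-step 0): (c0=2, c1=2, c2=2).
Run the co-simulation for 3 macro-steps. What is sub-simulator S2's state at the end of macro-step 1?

S2 state at macro-step 1 = 4

macro 1: S0 reads c1=2 → after 1×micro: 5; S1 reads c2=2 → after 2×micro: 1; S2 reads c1=2 → after 1×micro: 4 ⇒ (c0=5, c1=1, c2=4)
macro 2: S0 reads c1=1 → after 1×micro: 2; S1 reads c2=4 → after 2×micro: 1; S2 reads c1=1 → after 1×micro: 2 ⇒ (c0=2, c1=1, c2=2)
macro 3: S0 reads c1=1 → after 1×micro: 2; S1 reads c2=2 → after 2×micro: 1; S2 reads c1=1 → after 1×micro: 2 ⇒ (c0=2, c1=1, c2=2)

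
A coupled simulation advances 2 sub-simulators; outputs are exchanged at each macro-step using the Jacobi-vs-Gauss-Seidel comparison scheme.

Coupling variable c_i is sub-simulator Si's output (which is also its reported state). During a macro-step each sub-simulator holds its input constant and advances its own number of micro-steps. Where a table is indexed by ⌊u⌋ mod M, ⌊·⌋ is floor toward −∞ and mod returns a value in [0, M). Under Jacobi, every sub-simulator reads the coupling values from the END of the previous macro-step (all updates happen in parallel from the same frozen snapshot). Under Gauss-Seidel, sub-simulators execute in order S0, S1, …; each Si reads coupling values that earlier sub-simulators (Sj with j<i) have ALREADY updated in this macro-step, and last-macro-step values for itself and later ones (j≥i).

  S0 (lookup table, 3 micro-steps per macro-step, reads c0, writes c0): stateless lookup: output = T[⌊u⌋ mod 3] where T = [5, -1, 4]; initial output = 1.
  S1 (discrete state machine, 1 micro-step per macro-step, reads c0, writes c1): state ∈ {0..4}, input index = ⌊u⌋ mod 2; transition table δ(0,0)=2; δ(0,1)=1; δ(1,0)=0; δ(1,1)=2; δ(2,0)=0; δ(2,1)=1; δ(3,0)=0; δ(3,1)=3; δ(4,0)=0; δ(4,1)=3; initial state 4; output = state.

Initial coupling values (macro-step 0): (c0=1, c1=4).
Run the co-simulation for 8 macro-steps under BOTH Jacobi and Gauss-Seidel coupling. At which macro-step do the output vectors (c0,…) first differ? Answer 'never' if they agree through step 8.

[Jacobi] macro 1: S0 reads c0=1 → after 3×micro: -1; S1 reads c0=1 → after 1×micro: 3 ⇒ (c0=-1, c1=3)
[Jacobi] macro 2: S0 reads c0=-1 → after 3×micro: 4; S1 reads c0=-1 → after 1×micro: 3 ⇒ (c0=4, c1=3)
[Jacobi] macro 3: S0 reads c0=4 → after 3×micro: -1; S1 reads c0=4 → after 1×micro: 0 ⇒ (c0=-1, c1=0)
[Jacobi] macro 4: S0 reads c0=-1 → after 3×micro: 4; S1 reads c0=-1 → after 1×micro: 1 ⇒ (c0=4, c1=1)
[Jacobi] macro 5: S0 reads c0=4 → after 3×micro: -1; S1 reads c0=4 → after 1×micro: 0 ⇒ (c0=-1, c1=0)
[Jacobi] macro 6: S0 reads c0=-1 → after 3×micro: 4; S1 reads c0=-1 → after 1×micro: 1 ⇒ (c0=4, c1=1)
[Jacobi] macro 7: S0 reads c0=4 → after 3×micro: -1; S1 reads c0=4 → after 1×micro: 0 ⇒ (c0=-1, c1=0)
[Jacobi] macro 8: S0 reads c0=-1 → after 3×micro: 4; S1 reads c0=-1 → after 1×micro: 1 ⇒ (c0=4, c1=1)
[Gauss-Seidel] macro 1: S0 reads c0=1 → after 3×micro: -1; S1 reads c0=-1 → after 1×micro: 3 ⇒ (c0=-1, c1=3)
[Gauss-Seidel] macro 2: S0 reads c0=-1 → after 3×micro: 4; S1 reads c0=4 → after 1×micro: 0 ⇒ (c0=4, c1=0)
[Gauss-Seidel] macro 3: S0 reads c0=4 → after 3×micro: -1; S1 reads c0=-1 → after 1×micro: 1 ⇒ (c0=-1, c1=1)
[Gauss-Seidel] macro 4: S0 reads c0=-1 → after 3×micro: 4; S1 reads c0=4 → after 1×micro: 0 ⇒ (c0=4, c1=0)
[Gauss-Seidel] macro 5: S0 reads c0=4 → after 3×micro: -1; S1 reads c0=-1 → after 1×micro: 1 ⇒ (c0=-1, c1=1)
[Gauss-Seidel] macro 6: S0 reads c0=-1 → after 3×micro: 4; S1 reads c0=4 → after 1×micro: 0 ⇒ (c0=4, c1=0)
[Gauss-Seidel] macro 7: S0 reads c0=4 → after 3×micro: -1; S1 reads c0=-1 → after 1×micro: 1 ⇒ (c0=-1, c1=1)
[Gauss-Seidel] macro 8: S0 reads c0=-1 → after 3×micro: 4; S1 reads c0=4 → after 1×micro: 0 ⇒ (c0=4, c1=0)

first divergence at macro-step: 2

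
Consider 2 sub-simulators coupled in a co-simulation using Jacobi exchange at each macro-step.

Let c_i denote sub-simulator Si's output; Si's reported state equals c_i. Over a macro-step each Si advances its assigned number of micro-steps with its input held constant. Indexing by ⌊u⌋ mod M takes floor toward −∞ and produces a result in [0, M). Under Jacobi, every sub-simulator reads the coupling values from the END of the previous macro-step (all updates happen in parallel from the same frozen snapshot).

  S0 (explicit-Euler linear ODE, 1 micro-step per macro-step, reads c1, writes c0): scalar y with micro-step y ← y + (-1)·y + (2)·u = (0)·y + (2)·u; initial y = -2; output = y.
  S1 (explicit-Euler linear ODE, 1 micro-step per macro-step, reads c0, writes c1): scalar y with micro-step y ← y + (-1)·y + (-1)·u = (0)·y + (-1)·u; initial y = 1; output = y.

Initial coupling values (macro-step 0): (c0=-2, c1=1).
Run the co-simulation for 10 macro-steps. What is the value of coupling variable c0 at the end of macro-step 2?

c0 at macro-step 2 = 4

macro 1: S0 reads c1=1 → after 1×micro: 2; S1 reads c0=-2 → after 1×micro: 2 ⇒ (c0=2, c1=2)
macro 2: S0 reads c1=2 → after 1×micro: 4; S1 reads c0=2 → after 1×micro: -2 ⇒ (c0=4, c1=-2)
macro 3: S0 reads c1=-2 → after 1×micro: -4; S1 reads c0=4 → after 1×micro: -4 ⇒ (c0=-4, c1=-4)
macro 4: S0 reads c1=-4 → after 1×micro: -8; S1 reads c0=-4 → after 1×micro: 4 ⇒ (c0=-8, c1=4)
macro 5: S0 reads c1=4 → after 1×micro: 8; S1 reads c0=-8 → after 1×micro: 8 ⇒ (c0=8, c1=8)
macro 6: S0 reads c1=8 → after 1×micro: 16; S1 reads c0=8 → after 1×micro: -8 ⇒ (c0=16, c1=-8)
macro 7: S0 reads c1=-8 → after 1×micro: -16; S1 reads c0=16 → after 1×micro: -16 ⇒ (c0=-16, c1=-16)
macro 8: S0 reads c1=-16 → after 1×micro: -32; S1 reads c0=-16 → after 1×micro: 16 ⇒ (c0=-32, c1=16)
macro 9: S0 reads c1=16 → after 1×micro: 32; S1 reads c0=-32 → after 1×micro: 32 ⇒ (c0=32, c1=32)
macro 10: S0 reads c1=32 → after 1×micro: 64; S1 reads c0=32 → after 1×micro: -32 ⇒ (c0=64, c1=-32)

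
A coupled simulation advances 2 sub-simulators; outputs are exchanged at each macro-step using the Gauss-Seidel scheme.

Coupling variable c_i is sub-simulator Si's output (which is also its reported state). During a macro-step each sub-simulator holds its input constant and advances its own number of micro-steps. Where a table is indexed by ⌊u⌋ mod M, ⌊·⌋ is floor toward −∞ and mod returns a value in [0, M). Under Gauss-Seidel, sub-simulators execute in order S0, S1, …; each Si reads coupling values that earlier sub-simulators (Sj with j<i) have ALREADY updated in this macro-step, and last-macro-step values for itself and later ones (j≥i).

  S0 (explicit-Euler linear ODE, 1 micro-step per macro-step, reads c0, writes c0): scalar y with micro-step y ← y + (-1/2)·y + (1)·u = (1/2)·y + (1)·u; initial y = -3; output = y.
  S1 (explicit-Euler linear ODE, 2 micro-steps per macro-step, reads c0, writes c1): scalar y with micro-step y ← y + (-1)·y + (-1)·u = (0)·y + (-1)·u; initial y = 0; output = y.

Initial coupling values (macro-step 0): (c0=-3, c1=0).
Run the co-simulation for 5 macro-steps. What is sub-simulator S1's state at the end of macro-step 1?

S1 state at macro-step 1 = 9/2

macro 1: S0 reads c0=-3 → after 1×micro: -9/2; S1 reads c0=-9/2 → after 2×micro: 9/2 ⇒ (c0=-9/2, c1=9/2)
macro 2: S0 reads c0=-9/2 → after 1×micro: -27/4; S1 reads c0=-27/4 → after 2×micro: 27/4 ⇒ (c0=-27/4, c1=27/4)
macro 3: S0 reads c0=-27/4 → after 1×micro: -81/8; S1 reads c0=-81/8 → after 2×micro: 81/8 ⇒ (c0=-81/8, c1=81/8)
macro 4: S0 reads c0=-81/8 → after 1×micro: -243/16; S1 reads c0=-243/16 → after 2×micro: 243/16 ⇒ (c0=-243/16, c1=243/16)
macro 5: S0 reads c0=-243/16 → after 1×micro: -729/32; S1 reads c0=-729/32 → after 2×micro: 729/32 ⇒ (c0=-729/32, c1=729/32)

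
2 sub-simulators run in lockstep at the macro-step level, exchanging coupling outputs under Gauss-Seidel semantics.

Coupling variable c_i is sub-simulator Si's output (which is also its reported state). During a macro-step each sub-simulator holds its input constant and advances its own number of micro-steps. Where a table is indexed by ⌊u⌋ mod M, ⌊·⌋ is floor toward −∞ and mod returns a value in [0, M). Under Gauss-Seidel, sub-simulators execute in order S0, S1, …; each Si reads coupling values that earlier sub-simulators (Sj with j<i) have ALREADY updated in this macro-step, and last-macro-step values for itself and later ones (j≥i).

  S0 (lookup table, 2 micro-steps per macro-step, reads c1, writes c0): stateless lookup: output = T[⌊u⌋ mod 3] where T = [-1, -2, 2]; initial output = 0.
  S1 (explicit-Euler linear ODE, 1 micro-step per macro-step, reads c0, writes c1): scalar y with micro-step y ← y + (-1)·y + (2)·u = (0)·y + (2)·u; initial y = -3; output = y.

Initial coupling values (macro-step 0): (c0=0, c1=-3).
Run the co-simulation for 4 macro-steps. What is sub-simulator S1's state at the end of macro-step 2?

macro 1: S0 reads c1=-3 → after 2×micro: -1; S1 reads c0=-1 → after 1×micro: -2 ⇒ (c0=-1, c1=-2)
macro 2: S0 reads c1=-2 → after 2×micro: -2; S1 reads c0=-2 → after 1×micro: -4 ⇒ (c0=-2, c1=-4)
macro 3: S0 reads c1=-4 → after 2×micro: 2; S1 reads c0=2 → after 1×micro: 4 ⇒ (c0=2, c1=4)
macro 4: S0 reads c1=4 → after 2×micro: -2; S1 reads c0=-2 → after 1×micro: -4 ⇒ (c0=-2, c1=-4)

S1 state at macro-step 2 = -4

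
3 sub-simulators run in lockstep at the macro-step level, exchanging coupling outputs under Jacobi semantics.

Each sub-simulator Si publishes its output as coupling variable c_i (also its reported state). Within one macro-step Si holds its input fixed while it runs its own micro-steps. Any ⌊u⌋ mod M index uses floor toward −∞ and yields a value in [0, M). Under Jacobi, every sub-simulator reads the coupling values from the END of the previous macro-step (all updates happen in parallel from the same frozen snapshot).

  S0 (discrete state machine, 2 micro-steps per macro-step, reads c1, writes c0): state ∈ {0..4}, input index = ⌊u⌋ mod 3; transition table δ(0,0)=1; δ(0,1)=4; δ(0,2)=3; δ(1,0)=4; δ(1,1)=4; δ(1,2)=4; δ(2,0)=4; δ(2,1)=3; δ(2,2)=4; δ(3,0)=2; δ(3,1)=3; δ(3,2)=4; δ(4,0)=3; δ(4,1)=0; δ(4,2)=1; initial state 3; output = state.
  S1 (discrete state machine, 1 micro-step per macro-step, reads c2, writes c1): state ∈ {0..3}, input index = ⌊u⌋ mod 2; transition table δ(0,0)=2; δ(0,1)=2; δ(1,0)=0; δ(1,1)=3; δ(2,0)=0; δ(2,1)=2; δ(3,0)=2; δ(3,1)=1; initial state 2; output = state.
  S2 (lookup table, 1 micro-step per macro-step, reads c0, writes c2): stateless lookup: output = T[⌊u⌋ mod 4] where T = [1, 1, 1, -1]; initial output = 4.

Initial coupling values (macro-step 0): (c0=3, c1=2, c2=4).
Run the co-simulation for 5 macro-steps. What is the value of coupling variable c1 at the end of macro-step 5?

macro 1: S0 reads c1=2 → after 2×micro: 1; S1 reads c2=4 → after 1×micro: 0; S2 reads c0=3 → after 1×micro: -1 ⇒ (c0=1, c1=0, c2=-1)
macro 2: S0 reads c1=0 → after 2×micro: 3; S1 reads c2=-1 → after 1×micro: 2; S2 reads c0=1 → after 1×micro: 1 ⇒ (c0=3, c1=2, c2=1)
macro 3: S0 reads c1=2 → after 2×micro: 1; S1 reads c2=1 → after 1×micro: 2; S2 reads c0=3 → after 1×micro: -1 ⇒ (c0=1, c1=2, c2=-1)
macro 4: S0 reads c1=2 → after 2×micro: 1; S1 reads c2=-1 → after 1×micro: 2; S2 reads c0=1 → after 1×micro: 1 ⇒ (c0=1, c1=2, c2=1)
macro 5: S0 reads c1=2 → after 2×micro: 1; S1 reads c2=1 → after 1×micro: 2; S2 reads c0=1 → after 1×micro: 1 ⇒ (c0=1, c1=2, c2=1)

c1 at macro-step 5 = 2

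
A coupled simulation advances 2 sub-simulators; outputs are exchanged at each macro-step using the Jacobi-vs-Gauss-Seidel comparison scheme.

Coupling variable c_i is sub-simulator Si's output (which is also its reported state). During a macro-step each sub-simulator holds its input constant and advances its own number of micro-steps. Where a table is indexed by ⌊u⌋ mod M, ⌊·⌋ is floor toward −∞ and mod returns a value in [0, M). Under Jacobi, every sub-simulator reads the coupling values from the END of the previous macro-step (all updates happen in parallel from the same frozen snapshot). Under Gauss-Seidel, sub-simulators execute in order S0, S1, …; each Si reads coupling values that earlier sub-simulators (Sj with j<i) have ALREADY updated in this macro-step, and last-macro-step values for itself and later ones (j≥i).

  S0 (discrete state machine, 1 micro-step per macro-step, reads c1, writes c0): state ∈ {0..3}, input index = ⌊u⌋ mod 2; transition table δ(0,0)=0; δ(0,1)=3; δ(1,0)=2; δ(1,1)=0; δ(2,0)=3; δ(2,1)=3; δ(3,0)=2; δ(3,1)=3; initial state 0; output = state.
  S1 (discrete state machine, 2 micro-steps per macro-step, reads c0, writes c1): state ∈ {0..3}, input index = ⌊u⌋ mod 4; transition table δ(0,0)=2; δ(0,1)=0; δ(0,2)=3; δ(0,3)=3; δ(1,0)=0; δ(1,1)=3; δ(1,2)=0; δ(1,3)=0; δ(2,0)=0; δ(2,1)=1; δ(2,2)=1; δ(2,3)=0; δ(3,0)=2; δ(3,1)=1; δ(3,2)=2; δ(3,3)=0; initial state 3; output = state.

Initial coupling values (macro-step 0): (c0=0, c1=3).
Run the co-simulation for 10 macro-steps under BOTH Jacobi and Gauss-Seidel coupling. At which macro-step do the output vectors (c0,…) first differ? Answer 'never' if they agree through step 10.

first divergence at macro-step: 1

[Jacobi] macro 1: S0 reads c1=3 → after 1×micro: 3; S1 reads c0=0 → after 2×micro: 0 ⇒ (c0=3, c1=0)
[Jacobi] macro 2: S0 reads c1=0 → after 1×micro: 2; S1 reads c0=3 → after 2×micro: 0 ⇒ (c0=2, c1=0)
[Jacobi] macro 3: S0 reads c1=0 → after 1×micro: 3; S1 reads c0=2 → after 2×micro: 2 ⇒ (c0=3, c1=2)
[Jacobi] macro 4: S0 reads c1=2 → after 1×micro: 2; S1 reads c0=3 → after 2×micro: 3 ⇒ (c0=2, c1=3)
[Jacobi] macro 5: S0 reads c1=3 → after 1×micro: 3; S1 reads c0=2 → after 2×micro: 1 ⇒ (c0=3, c1=1)
[Jacobi] macro 6: S0 reads c1=1 → after 1×micro: 3; S1 reads c0=3 → after 2×micro: 3 ⇒ (c0=3, c1=3)
[Jacobi] macro 7: S0 reads c1=3 → after 1×micro: 3; S1 reads c0=3 → after 2×micro: 3 ⇒ (c0=3, c1=3)
[Jacobi] macro 8: S0 reads c1=3 → after 1×micro: 3; S1 reads c0=3 → after 2×micro: 3 ⇒ (c0=3, c1=3)
[Jacobi] macro 9: S0 reads c1=3 → after 1×micro: 3; S1 reads c0=3 → after 2×micro: 3 ⇒ (c0=3, c1=3)
[Jacobi] macro 10: S0 reads c1=3 → after 1×micro: 3; S1 reads c0=3 → after 2×micro: 3 ⇒ (c0=3, c1=3)
[Gauss-Seidel] macro 1: S0 reads c1=3 → after 1×micro: 3; S1 reads c0=3 → after 2×micro: 3 ⇒ (c0=3, c1=3)
[Gauss-Seidel] macro 2: S0 reads c1=3 → after 1×micro: 3; S1 reads c0=3 → after 2×micro: 3 ⇒ (c0=3, c1=3)
[Gauss-Seidel] macro 3: S0 reads c1=3 → after 1×micro: 3; S1 reads c0=3 → after 2×micro: 3 ⇒ (c0=3, c1=3)
[Gauss-Seidel] macro 4: S0 reads c1=3 → after 1×micro: 3; S1 reads c0=3 → after 2×micro: 3 ⇒ (c0=3, c1=3)
[Gauss-Seidel] macro 5: S0 reads c1=3 → after 1×micro: 3; S1 reads c0=3 → after 2×micro: 3 ⇒ (c0=3, c1=3)
[Gauss-Seidel] macro 6: S0 reads c1=3 → after 1×micro: 3; S1 reads c0=3 → after 2×micro: 3 ⇒ (c0=3, c1=3)
[Gauss-Seidel] macro 7: S0 reads c1=3 → after 1×micro: 3; S1 reads c0=3 → after 2×micro: 3 ⇒ (c0=3, c1=3)
[Gauss-Seidel] macro 8: S0 reads c1=3 → after 1×micro: 3; S1 reads c0=3 → after 2×micro: 3 ⇒ (c0=3, c1=3)
[Gauss-Seidel] macro 9: S0 reads c1=3 → after 1×micro: 3; S1 reads c0=3 → after 2×micro: 3 ⇒ (c0=3, c1=3)
[Gauss-Seidel] macro 10: S0 reads c1=3 → after 1×micro: 3; S1 reads c0=3 → after 2×micro: 3 ⇒ (c0=3, c1=3)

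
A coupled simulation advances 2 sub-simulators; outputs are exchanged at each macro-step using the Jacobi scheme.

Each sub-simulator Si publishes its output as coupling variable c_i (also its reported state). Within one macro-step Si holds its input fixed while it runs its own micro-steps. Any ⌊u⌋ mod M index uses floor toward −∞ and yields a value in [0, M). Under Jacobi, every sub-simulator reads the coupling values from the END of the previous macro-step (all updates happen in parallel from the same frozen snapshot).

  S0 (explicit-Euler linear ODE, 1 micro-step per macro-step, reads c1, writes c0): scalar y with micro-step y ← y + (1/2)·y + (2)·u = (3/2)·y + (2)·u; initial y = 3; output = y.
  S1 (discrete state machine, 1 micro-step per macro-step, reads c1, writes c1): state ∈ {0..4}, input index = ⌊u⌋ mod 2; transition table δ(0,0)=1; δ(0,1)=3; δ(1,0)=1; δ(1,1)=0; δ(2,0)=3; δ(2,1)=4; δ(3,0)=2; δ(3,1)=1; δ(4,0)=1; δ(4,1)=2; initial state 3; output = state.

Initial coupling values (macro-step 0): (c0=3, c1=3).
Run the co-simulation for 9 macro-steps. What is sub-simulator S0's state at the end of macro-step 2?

S0 state at macro-step 2 = 71/4

macro 1: S0 reads c1=3 → after 1×micro: 21/2; S1 reads c1=3 → after 1×micro: 1 ⇒ (c0=21/2, c1=1)
macro 2: S0 reads c1=1 → after 1×micro: 71/4; S1 reads c1=1 → after 1×micro: 0 ⇒ (c0=71/4, c1=0)
macro 3: S0 reads c1=0 → after 1×micro: 213/8; S1 reads c1=0 → after 1×micro: 1 ⇒ (c0=213/8, c1=1)
macro 4: S0 reads c1=1 → after 1×micro: 671/16; S1 reads c1=1 → after 1×micro: 0 ⇒ (c0=671/16, c1=0)
macro 5: S0 reads c1=0 → after 1×micro: 2013/32; S1 reads c1=0 → after 1×micro: 1 ⇒ (c0=2013/32, c1=1)
macro 6: S0 reads c1=1 → after 1×micro: 6167/64; S1 reads c1=1 → after 1×micro: 0 ⇒ (c0=6167/64, c1=0)
macro 7: S0 reads c1=0 → after 1×micro: 18501/128; S1 reads c1=0 → after 1×micro: 1 ⇒ (c0=18501/128, c1=1)
macro 8: S0 reads c1=1 → after 1×micro: 56015/256; S1 reads c1=1 → after 1×micro: 0 ⇒ (c0=56015/256, c1=0)
macro 9: S0 reads c1=0 → after 1×micro: 168045/512; S1 reads c1=0 → after 1×micro: 1 ⇒ (c0=168045/512, c1=1)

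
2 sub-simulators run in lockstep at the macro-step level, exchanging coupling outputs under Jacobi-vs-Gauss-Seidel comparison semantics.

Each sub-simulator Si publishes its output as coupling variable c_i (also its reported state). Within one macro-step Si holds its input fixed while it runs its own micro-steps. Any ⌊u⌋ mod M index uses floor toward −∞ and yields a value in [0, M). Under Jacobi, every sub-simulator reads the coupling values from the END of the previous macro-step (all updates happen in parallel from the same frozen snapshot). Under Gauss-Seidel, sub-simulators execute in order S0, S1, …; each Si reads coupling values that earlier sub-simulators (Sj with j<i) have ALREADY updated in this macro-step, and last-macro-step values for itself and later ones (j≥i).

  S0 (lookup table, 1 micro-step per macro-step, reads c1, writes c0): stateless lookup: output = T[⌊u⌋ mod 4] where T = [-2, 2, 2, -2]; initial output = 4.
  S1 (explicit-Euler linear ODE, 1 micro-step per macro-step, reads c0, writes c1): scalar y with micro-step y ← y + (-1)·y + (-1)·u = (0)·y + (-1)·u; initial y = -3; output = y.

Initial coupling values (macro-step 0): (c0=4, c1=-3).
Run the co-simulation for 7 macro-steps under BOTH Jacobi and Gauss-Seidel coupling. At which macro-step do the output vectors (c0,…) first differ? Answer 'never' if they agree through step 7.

[Jacobi] macro 1: S0 reads c1=-3 → after 1×micro: 2; S1 reads c0=4 → after 1×micro: -4 ⇒ (c0=2, c1=-4)
[Jacobi] macro 2: S0 reads c1=-4 → after 1×micro: -2; S1 reads c0=2 → after 1×micro: -2 ⇒ (c0=-2, c1=-2)
[Jacobi] macro 3: S0 reads c1=-2 → after 1×micro: 2; S1 reads c0=-2 → after 1×micro: 2 ⇒ (c0=2, c1=2)
[Jacobi] macro 4: S0 reads c1=2 → after 1×micro: 2; S1 reads c0=2 → after 1×micro: -2 ⇒ (c0=2, c1=-2)
[Jacobi] macro 5: S0 reads c1=-2 → after 1×micro: 2; S1 reads c0=2 → after 1×micro: -2 ⇒ (c0=2, c1=-2)
[Jacobi] macro 6: S0 reads c1=-2 → after 1×micro: 2; S1 reads c0=2 → after 1×micro: -2 ⇒ (c0=2, c1=-2)
[Jacobi] macro 7: S0 reads c1=-2 → after 1×micro: 2; S1 reads c0=2 → after 1×micro: -2 ⇒ (c0=2, c1=-2)
[Gauss-Seidel] macro 1: S0 reads c1=-3 → after 1×micro: 2; S1 reads c0=2 → after 1×micro: -2 ⇒ (c0=2, c1=-2)
[Gauss-Seidel] macro 2: S0 reads c1=-2 → after 1×micro: 2; S1 reads c0=2 → after 1×micro: -2 ⇒ (c0=2, c1=-2)
[Gauss-Seidel] macro 3: S0 reads c1=-2 → after 1×micro: 2; S1 reads c0=2 → after 1×micro: -2 ⇒ (c0=2, c1=-2)
[Gauss-Seidel] macro 4: S0 reads c1=-2 → after 1×micro: 2; S1 reads c0=2 → after 1×micro: -2 ⇒ (c0=2, c1=-2)
[Gauss-Seidel] macro 5: S0 reads c1=-2 → after 1×micro: 2; S1 reads c0=2 → after 1×micro: -2 ⇒ (c0=2, c1=-2)
[Gauss-Seidel] macro 6: S0 reads c1=-2 → after 1×micro: 2; S1 reads c0=2 → after 1×micro: -2 ⇒ (c0=2, c1=-2)
[Gauss-Seidel] macro 7: S0 reads c1=-2 → after 1×micro: 2; S1 reads c0=2 → after 1×micro: -2 ⇒ (c0=2, c1=-2)

first divergence at macro-step: 1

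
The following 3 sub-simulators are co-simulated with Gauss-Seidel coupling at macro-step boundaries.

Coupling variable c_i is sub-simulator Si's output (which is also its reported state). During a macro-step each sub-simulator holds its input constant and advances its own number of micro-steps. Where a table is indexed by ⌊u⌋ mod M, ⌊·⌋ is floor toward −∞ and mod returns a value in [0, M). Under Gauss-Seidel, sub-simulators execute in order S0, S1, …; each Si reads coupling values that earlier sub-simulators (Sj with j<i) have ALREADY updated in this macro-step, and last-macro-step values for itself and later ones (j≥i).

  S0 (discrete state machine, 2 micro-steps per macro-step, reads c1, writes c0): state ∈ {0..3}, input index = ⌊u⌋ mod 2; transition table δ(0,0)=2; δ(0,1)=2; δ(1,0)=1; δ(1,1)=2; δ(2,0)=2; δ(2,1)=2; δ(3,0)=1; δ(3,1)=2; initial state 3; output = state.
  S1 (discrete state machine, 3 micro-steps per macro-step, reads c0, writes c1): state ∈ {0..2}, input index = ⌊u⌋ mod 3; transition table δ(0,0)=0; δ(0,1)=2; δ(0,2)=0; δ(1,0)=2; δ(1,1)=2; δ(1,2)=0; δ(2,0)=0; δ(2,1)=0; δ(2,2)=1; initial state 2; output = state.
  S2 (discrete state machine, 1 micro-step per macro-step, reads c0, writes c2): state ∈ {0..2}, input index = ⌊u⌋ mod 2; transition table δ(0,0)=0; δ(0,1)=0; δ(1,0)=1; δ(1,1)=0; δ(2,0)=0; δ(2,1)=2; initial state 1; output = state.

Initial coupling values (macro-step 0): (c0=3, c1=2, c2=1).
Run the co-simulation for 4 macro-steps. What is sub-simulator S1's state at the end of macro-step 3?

macro 1: S0 reads c1=2 → after 2×micro: 1; S1 reads c0=1 → after 3×micro: 0; S2 reads c0=1 → after 1×micro: 0 ⇒ (c0=1, c1=0, c2=0)
macro 2: S0 reads c1=0 → after 2×micro: 1; S1 reads c0=1 → after 3×micro: 2; S2 reads c0=1 → after 1×micro: 0 ⇒ (c0=1, c1=2, c2=0)
macro 3: S0 reads c1=2 → after 2×micro: 1; S1 reads c0=1 → after 3×micro: 0; S2 reads c0=1 → after 1×micro: 0 ⇒ (c0=1, c1=0, c2=0)
macro 4: S0 reads c1=0 → after 2×micro: 1; S1 reads c0=1 → after 3×micro: 2; S2 reads c0=1 → after 1×micro: 0 ⇒ (c0=1, c1=2, c2=0)

S1 state at macro-step 3 = 0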